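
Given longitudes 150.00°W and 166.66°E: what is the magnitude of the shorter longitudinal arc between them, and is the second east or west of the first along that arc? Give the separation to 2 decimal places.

43.34° west

Raw difference: 166.66 − -150.00 = 316.66°.
Normalise into (−180°, 180°]: 316.66° − 360° = -43.34°.
Negative ⇒ the second point lies to the west; separation 43.34°.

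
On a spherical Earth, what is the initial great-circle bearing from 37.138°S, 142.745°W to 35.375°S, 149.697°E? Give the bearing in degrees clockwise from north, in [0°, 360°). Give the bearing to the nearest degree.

250°

Δλ = 149.697 − -142.745 = 292.442°; wrapped into (−180°, 180°]: -67.558°.
θ = atan2( sin Δλ · cos φ₂ , cos φ₁ · sin φ₂ − sin φ₁ · cos φ₂ · cos Δλ )
  = atan2(-0.75363, -0.27358) = -109.952° → normalised to [0°, 360°): 250.048°.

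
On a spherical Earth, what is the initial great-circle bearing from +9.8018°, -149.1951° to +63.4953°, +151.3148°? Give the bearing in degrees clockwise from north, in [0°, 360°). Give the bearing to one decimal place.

335.5°

Δλ = 151.3148 − -149.1951 = 300.5099°; wrapped into (−180°, 180°]: -59.4901°.
θ = atan2( sin Δλ · cos φ₂ , cos φ₁ · sin φ₂ − sin φ₁ · cos φ₂ · cos Δλ )
  = atan2(-0.38448, 0.84326) = -24.510° → normalised to [0°, 360°): 335.490°.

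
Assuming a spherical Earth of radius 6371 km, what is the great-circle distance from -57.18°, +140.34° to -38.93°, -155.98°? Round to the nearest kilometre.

Δλ = -155.98 − 140.34 = -296.32°; wrapped into (−180°, 180°]: 63.68°.
Δφ = -38.93 − -57.18 = 18.25°.
a = sin²(Δφ/2) + cos φ₁ · cos φ₂ · sin²(Δλ/2) = 0.142494.
c = 2·atan2(√a, √(1−a)) = 0.77415 rad → d = 6371·c ≈ 4932.14 km.

4932 km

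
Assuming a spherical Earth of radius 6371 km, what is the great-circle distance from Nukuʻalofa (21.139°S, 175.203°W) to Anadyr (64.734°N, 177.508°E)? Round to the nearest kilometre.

Δλ = 177.508 − -175.203 = 352.711°; wrapped into (−180°, 180°]: -7.289°.
Δφ = 64.734 − -21.139 = 85.873°.
a = sin²(Δφ/2) + cos φ₁ · cos φ₂ · sin²(Δλ/2) = 0.465625.
c = 2·atan2(√a, √(1−a)) = 1.50199 rad → d = 6371·c ≈ 9569.19 km.

9569 km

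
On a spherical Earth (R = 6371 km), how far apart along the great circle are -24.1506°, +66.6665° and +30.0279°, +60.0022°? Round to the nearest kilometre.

Δλ = 60.0022 − 66.6665 = -6.6643°.
Δφ = 30.0279 − -24.1506 = 54.1785°.
a = sin²(Δφ/2) + cos φ₁ · cos φ₂ · sin²(Δλ/2) = 0.210038.
c = 2·atan2(√a, √(1−a)) = 0.95216 rad → d = 6371·c ≈ 6066.22 km.

6066 km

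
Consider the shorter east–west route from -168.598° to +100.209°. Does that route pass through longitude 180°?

Naïve |100.209 − -168.598| = 268.807° > 180°, so the shorter arc goes the other way round — across 180°.
Signed shortest Δλ = ((100.209 − -168.598 + 180) mod 360) − 180 = -91.193°.
Going west by 91.193° from -168.598° passes through 180° before reaching +100.209°.

Yes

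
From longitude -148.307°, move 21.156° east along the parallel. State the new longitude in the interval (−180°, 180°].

-127.151°

Start at -148.307°; shift +21.156° → -127.151°.
-127.151° already lies in (−180°, 180°].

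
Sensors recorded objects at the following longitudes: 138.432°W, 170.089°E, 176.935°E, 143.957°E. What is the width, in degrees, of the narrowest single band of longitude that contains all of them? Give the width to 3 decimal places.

Sort the longitudes: -138.432°, +143.957°, +170.089°, +176.935°.
Eastward gaps between consecutive values (wrapping around): 282.389°, 26.132°, 6.846°, 44.633°.
Largest gap = 282.389° ⇒ minimal covering band is its complement: 360° − 282.389° = 77.611°.
Band runs from +143.957° eastward to -138.432°, crossing the antimeridian.

77.611°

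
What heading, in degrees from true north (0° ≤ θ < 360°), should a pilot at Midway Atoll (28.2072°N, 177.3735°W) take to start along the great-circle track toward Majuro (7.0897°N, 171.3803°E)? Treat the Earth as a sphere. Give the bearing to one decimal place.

Δλ = 171.3803 − -177.3735 = 348.7538°; wrapped into (−180°, 180°]: -11.2462°.
θ = atan2( sin Δλ · cos φ₂ , cos φ₁ · sin φ₂ − sin φ₁ · cos φ₂ · cos Δλ )
  = atan2(-0.19353, -0.35128) = -151.148° → normalised to [0°, 360°): 208.852°.

208.9°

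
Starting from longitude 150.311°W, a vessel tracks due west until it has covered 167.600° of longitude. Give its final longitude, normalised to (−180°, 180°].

Start at -150.311°; shift −167.600° → -317.911°.
-317.911° lies outside (−180°, 180°]; add 360° → +42.089°.

42.089°E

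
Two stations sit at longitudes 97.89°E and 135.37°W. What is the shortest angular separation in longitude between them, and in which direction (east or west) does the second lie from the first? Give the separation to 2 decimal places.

126.74° east

Raw difference: -135.37 − 97.89 = -233.26°.
Normalise into (−180°, 180°]: -233.26° + 360° = 126.74°.
Positive ⇒ the second point lies to the east; separation 126.74°.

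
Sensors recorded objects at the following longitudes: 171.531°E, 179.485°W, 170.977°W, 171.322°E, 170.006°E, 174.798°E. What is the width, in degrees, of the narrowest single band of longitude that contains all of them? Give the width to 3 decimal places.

19.017°

Sort the longitudes: -179.485°, -170.977°, +170.006°, +171.322°, +171.531°, +174.798°.
Eastward gaps between consecutive values (wrapping around): 8.508°, 340.983°, 1.316°, 0.209°, 3.267°, 5.717°.
Largest gap = 340.983° ⇒ minimal covering band is its complement: 360° − 340.983° = 19.017°.
Band runs from +170.006° eastward to -170.977°, crossing the antimeridian.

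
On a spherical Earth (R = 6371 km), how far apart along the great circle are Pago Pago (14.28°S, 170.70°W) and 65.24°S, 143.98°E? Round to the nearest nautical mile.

Δλ = 143.98 − -170.70 = 314.68°; wrapped into (−180°, 180°]: -45.32°.
Δφ = -65.24 − -14.28 = -50.96°.
a = sin²(Δφ/2) + cos φ₁ · cos φ₂ · sin²(Δλ/2) = 0.245312.
c = 2·atan2(√a, √(1−a)) = 1.03634 rad → d = 6371·c ≈ 6602.50 km ≈ 3565.06 nmi.

3565 nmi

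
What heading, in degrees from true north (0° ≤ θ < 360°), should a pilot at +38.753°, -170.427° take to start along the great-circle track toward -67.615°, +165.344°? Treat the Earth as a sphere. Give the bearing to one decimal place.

Δλ = 165.344 − -170.427 = 335.771°; wrapped into (−180°, 180°]: -24.229°.
θ = atan2( sin Δλ · cos φ₂ , cos φ₁ · sin φ₂ − sin φ₁ · cos φ₂ · cos Δλ )
  = atan2(-0.15629, -0.93847) = -170.545° → normalised to [0°, 360°): 189.455°.

189.5°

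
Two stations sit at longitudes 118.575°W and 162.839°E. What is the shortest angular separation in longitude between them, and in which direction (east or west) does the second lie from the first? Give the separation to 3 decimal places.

Raw difference: 162.839 − -118.575 = 281.414°.
Normalise into (−180°, 180°]: 281.414° − 360° = -78.586°.
Negative ⇒ the second point lies to the west; separation 78.586°.

78.586° west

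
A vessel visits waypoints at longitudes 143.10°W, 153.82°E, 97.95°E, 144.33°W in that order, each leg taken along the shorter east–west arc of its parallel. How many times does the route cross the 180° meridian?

2

Leg 1: -143.10° → +153.82°, shortest Δλ = -63.08° (west) — crosses 180°.
Leg 2: +153.82° → +97.95°, shortest Δλ = -55.87° (west) — does not cross 180°.
Leg 3: +97.95° → -144.33°, shortest Δλ = 117.72° (east) — crosses 180°.
Total crossings: 2.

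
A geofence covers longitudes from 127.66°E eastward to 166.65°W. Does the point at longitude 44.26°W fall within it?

No

Band width going east from +127.66° to -166.65°: ((-166.65 − 127.66) mod 360) = 65.69°.
Offset of -44.26° east of the west edge: ((-44.26 − 127.66) mod 360) = 188.08°.
188.08° > 65.69° ⇒ outside.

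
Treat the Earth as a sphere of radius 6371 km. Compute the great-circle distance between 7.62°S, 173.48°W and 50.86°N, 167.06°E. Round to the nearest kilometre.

6767 km

Δλ = 167.06 − -173.48 = 340.54°; wrapped into (−180°, 180°]: -19.46°.
Δφ = 50.86 − -7.62 = 58.48°.
a = sin²(Δφ/2) + cos φ₁ · cos φ₂ · sin²(Δλ/2) = 0.256472.
c = 2·atan2(√a, √(1−a)) = 1.06208 rad → d = 6371·c ≈ 6766.52 km.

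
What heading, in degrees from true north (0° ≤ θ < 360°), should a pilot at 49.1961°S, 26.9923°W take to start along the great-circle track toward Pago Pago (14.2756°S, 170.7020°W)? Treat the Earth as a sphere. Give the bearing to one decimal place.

217.3°

Δλ = -170.7020 − -26.9923 = -143.7097°.
θ = atan2( sin Δλ · cos φ₂ , cos φ₁ · sin φ₂ − sin φ₁ · cos φ₂ · cos Δλ )
  = atan2(-0.57360, -0.75242) = -142.680° → normalised to [0°, 360°): 217.320°.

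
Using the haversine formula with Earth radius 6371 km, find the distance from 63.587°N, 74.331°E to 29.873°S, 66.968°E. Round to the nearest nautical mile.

5622 nmi

Δλ = 66.968 − 74.331 = -7.363°.
Δφ = -29.873 − 63.587 = -93.460°.
a = sin²(Δφ/2) + cos φ₁ · cos φ₂ · sin²(Δλ/2) = 0.531766.
c = 2·atan2(√a, √(1−a)) = 1.63437 rad → d = 6371·c ≈ 10412.58 km ≈ 5622.34 nmi.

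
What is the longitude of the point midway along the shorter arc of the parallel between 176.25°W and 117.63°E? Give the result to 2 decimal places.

Signed shortest Δλ from -176.25° to +117.63° is -66.12°.
Midpoint longitude = -176.25° + (-66.12°)/2 = -176.25° − 33.06° = -209.31°.
Normalise into (−180°, 180°]: +150.69°.
(The naïve average (-176.25 + +117.63)/2 = -29.31° is on the wrong side of the globe.)

150.69°E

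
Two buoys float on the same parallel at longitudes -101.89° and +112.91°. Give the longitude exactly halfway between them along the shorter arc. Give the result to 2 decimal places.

Signed shortest Δλ from -101.89° to +112.91° is -145.20°.
Midpoint longitude = -101.89° + (-145.20°)/2 = -101.89° − 72.60° = -174.49°.
(The naïve average (-101.89 + +112.91)/2 = 5.51° is on the wrong side of the globe.)

-174.49°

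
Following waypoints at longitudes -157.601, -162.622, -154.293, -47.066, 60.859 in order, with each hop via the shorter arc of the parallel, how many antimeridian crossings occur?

0

Leg 1: -157.601° → -162.622°, shortest Δλ = -5.021° (west) — does not cross 180°.
Leg 2: -162.622° → -154.293°, shortest Δλ = 8.329° (east) — does not cross 180°.
Leg 3: -154.293° → -47.066°, shortest Δλ = 107.227° (east) — does not cross 180°.
Leg 4: -47.066° → +60.859°, shortest Δλ = 107.925° (east) — does not cross 180°.
Total crossings: 0.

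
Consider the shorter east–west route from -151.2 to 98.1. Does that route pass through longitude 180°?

Yes

Naïve |98.1 − -151.2| = 249.3° > 180°, so the shorter arc goes the other way round — across 180°.
Signed shortest Δλ = ((98.1 − -151.2 + 180) mod 360) − 180 = -110.7°.
Going west by 110.7° from -151.2° passes through 180° before reaching +98.1°.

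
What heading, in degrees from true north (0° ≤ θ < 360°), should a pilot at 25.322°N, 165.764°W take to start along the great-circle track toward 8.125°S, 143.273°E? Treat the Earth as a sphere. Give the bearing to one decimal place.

242.8°

Δλ = 143.273 − -165.764 = 309.037°; wrapped into (−180°, 180°]: -50.963°.
θ = atan2( sin Δλ · cos φ₂ , cos φ₁ · sin φ₂ − sin φ₁ · cos φ₂ · cos Δλ )
  = atan2(-0.76894, -0.39443) = -117.155° → normalised to [0°, 360°): 242.845°.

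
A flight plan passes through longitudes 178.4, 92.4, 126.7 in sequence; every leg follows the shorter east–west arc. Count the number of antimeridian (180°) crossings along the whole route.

0

Leg 1: +178.4° → +92.4°, shortest Δλ = -86.0° (west) — does not cross 180°.
Leg 2: +92.4° → +126.7°, shortest Δλ = 34.3° (east) — does not cross 180°.
Total crossings: 0.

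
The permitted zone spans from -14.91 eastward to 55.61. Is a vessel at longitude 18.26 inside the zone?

Band width going east from -14.91° to +55.61°: ((55.61 − -14.91) mod 360) = 70.52°.
Offset of +18.26° east of the west edge: ((18.26 − -14.91) mod 360) = 33.17°.
33.17° ≤ 70.52° ⇒ inside.

Yes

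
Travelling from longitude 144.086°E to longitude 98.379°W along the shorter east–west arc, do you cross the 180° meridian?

Yes

Naïve |-98.379 − 144.086| = 242.465° > 180°, so the shorter arc goes the other way round — across 180°.
Signed shortest Δλ = ((-98.379 − 144.086 + 180) mod 360) − 180 = 117.535°.
Going east by 117.535° from +144.086° passes through 180° before reaching -98.379°.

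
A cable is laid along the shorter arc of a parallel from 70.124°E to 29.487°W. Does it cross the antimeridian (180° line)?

Signed shortest Δλ = ((-29.487 − 70.124 + 180) mod 360) − 180 = -99.611°.
Going west by 99.611° from +70.124° reaches -29.487° without touching 180°.

No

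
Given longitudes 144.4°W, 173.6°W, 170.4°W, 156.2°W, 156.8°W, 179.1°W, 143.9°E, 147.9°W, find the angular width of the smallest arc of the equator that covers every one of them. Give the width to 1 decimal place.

Sort the longitudes: -179.1°, -173.6°, -170.4°, -156.8°, -156.2°, -147.9°, -144.4°, +143.9°.
Eastward gaps between consecutive values (wrapping around): 5.5°, 3.2°, 13.6°, 0.6°, 8.3°, 3.5°, 288.3°, 37.0°.
Largest gap = 288.3° ⇒ minimal covering band is its complement: 360° − 288.3° = 71.7°.
Band runs from +143.9° eastward to -144.4°, crossing the antimeridian.

71.7°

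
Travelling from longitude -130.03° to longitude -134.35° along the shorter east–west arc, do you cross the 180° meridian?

Signed shortest Δλ = ((-134.35 − -130.03 + 180) mod 360) − 180 = -4.32°.
Going west by 4.32° from -130.03° reaches -134.35° without touching 180°.

No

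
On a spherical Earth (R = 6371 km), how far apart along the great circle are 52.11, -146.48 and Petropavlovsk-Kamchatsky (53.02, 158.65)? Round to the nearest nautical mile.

Δλ = 158.65 − -146.48 = 305.13°; wrapped into (−180°, 180°]: -54.87°.
Δφ = 53.02 − 52.11 = 0.91°.
a = sin²(Δφ/2) + cos φ₁ · cos φ₂ · sin²(Δλ/2) = 0.078487.
c = 2·atan2(√a, √(1−a)) = 0.56791 rad → d = 6371·c ≈ 3618.17 km ≈ 1953.66 nmi.

1954 nmi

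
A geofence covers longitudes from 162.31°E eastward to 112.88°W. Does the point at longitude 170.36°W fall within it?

Band width going east from +162.31° to -112.88°: ((-112.88 − 162.31) mod 360) = 84.81°.
Offset of -170.36° east of the west edge: ((-170.36 − 162.31) mod 360) = 27.33°.
27.33° ≤ 84.81° ⇒ inside.

Yes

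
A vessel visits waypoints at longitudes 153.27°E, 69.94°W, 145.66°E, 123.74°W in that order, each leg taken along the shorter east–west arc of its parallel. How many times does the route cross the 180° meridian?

3

Leg 1: +153.27° → -69.94°, shortest Δλ = 136.79° (east) — crosses 180°.
Leg 2: -69.94° → +145.66°, shortest Δλ = -144.4° (west) — crosses 180°.
Leg 3: +145.66° → -123.74°, shortest Δλ = 90.6° (east) — crosses 180°.
Total crossings: 3.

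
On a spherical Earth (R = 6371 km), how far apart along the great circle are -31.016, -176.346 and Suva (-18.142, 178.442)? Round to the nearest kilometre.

1525 km

Δλ = 178.442 − -176.346 = 354.788°; wrapped into (−180°, 180°]: -5.212°.
Δφ = -18.142 − -31.016 = 12.874°.
a = sin²(Δφ/2) + cos φ₁ · cos φ₂ · sin²(Δλ/2) = 0.014252.
c = 2·atan2(√a, √(1−a)) = 0.23934 rad → d = 6371·c ≈ 1524.82 km.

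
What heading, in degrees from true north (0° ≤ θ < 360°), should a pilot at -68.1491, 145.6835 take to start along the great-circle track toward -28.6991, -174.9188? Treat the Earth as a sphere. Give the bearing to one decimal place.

51.0°

Δλ = -174.9188 − 145.6835 = -320.6023°; wrapped into (−180°, 180°]: 39.3977°.
θ = atan2( sin Δλ · cos φ₂ , cos φ₁ · sin φ₂ − sin φ₁ · cos φ₂ · cos Δλ )
  = atan2(0.55673, 0.45040) = 51.027° → normalised to [0°, 360°): 51.027°.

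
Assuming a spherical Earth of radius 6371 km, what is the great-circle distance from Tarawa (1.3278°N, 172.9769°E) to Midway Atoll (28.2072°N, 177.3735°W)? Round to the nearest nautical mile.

Δλ = -177.3735 − 172.9769 = -350.3504°; wrapped into (−180°, 180°]: 9.6496°.
Δφ = 28.2072 − 1.3278 = 26.8794°.
a = sin²(Δφ/2) + cos φ₁ · cos φ₂ · sin²(Δλ/2) = 0.060252.
c = 2·atan2(√a, √(1−a)) = 0.49600 rad → d = 6371·c ≈ 3159.99 km ≈ 1706.26 nmi.

1706 nmi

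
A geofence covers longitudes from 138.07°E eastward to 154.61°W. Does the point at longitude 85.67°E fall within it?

No

Band width going east from +138.07° to -154.61°: ((-154.61 − 138.07) mod 360) = 67.32°.
Offset of +85.67° east of the west edge: ((85.67 − 138.07) mod 360) = 307.60°.
307.60° > 67.32° ⇒ outside.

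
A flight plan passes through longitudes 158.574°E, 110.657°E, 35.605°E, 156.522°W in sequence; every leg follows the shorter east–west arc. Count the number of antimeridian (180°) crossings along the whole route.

Leg 1: +158.574° → +110.657°, shortest Δλ = -47.917° (west) — does not cross 180°.
Leg 2: +110.657° → +35.605°, shortest Δλ = -75.052° (west) — does not cross 180°.
Leg 3: +35.605° → -156.522°, shortest Δλ = 167.873° (east) — crosses 180°.
Total crossings: 1.

1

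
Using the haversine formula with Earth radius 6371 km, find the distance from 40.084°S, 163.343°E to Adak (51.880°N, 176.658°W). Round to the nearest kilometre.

Δλ = -176.658 − 163.343 = -340.001°; wrapped into (−180°, 180°]: 19.999°.
Δφ = 51.880 − -40.084 = 91.964°.
a = sin²(Δφ/2) + cos φ₁ · cos φ₂ · sin²(Δλ/2) = 0.531376.
c = 2·atan2(√a, √(1−a)) = 1.63359 rad → d = 6371·c ≈ 10407.60 km.

10408 km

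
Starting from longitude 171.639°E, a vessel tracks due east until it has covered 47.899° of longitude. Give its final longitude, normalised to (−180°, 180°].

Start at +171.639°; shift +47.899° → +219.538°.
+219.538° lies outside (−180°, 180°]; subtract 360° → -140.462°.

140.462°W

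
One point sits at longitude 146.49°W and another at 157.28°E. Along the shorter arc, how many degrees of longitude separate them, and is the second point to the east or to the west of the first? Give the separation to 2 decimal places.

Raw difference: 157.28 − -146.49 = 303.77°.
Normalise into (−180°, 180°]: 303.77° − 360° = -56.23°.
Negative ⇒ the second point lies to the west; separation 56.23°.

56.23° west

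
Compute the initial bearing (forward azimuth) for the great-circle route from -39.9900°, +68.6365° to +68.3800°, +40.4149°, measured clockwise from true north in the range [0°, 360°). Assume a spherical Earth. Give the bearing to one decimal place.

349.3°

Δλ = 40.4149 − 68.6365 = -28.2216°.
θ = atan2( sin Δλ · cos φ₂ , cos φ₁ · sin φ₂ − sin φ₁ · cos φ₂ · cos Δλ )
  = atan2(-0.17423, 0.92089) = -10.714° → normalised to [0°, 360°): 349.286°.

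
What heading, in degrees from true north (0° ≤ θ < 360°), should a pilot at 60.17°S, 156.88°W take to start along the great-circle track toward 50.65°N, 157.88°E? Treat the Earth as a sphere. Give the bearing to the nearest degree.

330°

Δλ = 157.88 − -156.88 = 314.76°; wrapped into (−180°, 180°]: -45.24°.
θ = atan2( sin Δλ · cos φ₂ , cos φ₁ · sin φ₂ − sin φ₁ · cos φ₂ · cos Δλ )
  = atan2(-0.45022, 0.77196) = -30.251° → normalised to [0°, 360°): 329.749°.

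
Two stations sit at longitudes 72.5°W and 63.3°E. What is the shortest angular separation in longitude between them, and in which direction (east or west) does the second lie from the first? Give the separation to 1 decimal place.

Raw difference: 63.3 − -72.5 = 135.8°.
Normalise into (−180°, 180°]: 135.8° stays 135.8°.
Positive ⇒ the second point lies to the east; separation 135.8°.

135.8° east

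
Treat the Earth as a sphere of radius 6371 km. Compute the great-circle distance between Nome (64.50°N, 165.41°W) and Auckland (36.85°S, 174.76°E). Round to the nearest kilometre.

11403 km

Δλ = 174.76 − -165.41 = 340.17°; wrapped into (−180°, 180°]: -19.83°.
Δφ = -36.85 − 64.50 = -101.35°.
a = sin²(Δφ/2) + cos φ₁ · cos φ₂ · sin²(Δλ/2) = 0.608615.
c = 2·atan2(√a, √(1−a)) = 1.78977 rad → d = 6371·c ≈ 11402.63 km.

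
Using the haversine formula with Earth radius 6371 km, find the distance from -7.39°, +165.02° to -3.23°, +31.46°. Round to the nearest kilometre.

Δλ = 31.46 − 165.02 = -133.56°.
Δφ = -3.23 − -7.39 = 4.16°.
a = sin²(Δφ/2) + cos φ₁ · cos φ₂ · sin²(Δλ/2) = 0.837528.
c = 2·atan2(√a, √(1−a)) = 2.31184 rad → d = 6371·c ≈ 14728.72 km.

14729 km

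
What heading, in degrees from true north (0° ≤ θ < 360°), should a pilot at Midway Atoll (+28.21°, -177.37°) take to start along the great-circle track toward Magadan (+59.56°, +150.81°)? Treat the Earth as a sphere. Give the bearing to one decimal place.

334.3°

Δλ = 150.81 − -177.37 = 328.18°; wrapped into (−180°, 180°]: -31.82°.
θ = atan2( sin Δλ · cos φ₂ , cos φ₁ · sin φ₂ − sin φ₁ · cos φ₂ · cos Δλ )
  = atan2(-0.26712, 0.55626) = -25.651° → normalised to [0°, 360°): 334.349°.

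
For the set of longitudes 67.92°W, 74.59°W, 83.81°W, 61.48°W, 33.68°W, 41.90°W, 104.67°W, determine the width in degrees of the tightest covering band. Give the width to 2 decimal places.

Sort the longitudes: -104.67°, -83.81°, -74.59°, -67.92°, -61.48°, -41.90°, -33.68°.
Eastward gaps between consecutive values (wrapping around): 20.86°, 9.22°, 6.67°, 6.44°, 19.58°, 8.22°, 289.01°.
Largest gap = 289.01° ⇒ minimal covering band is its complement: 360° − 289.01° = 70.99°.
Band runs from -104.67° eastward to -33.68°.

70.99°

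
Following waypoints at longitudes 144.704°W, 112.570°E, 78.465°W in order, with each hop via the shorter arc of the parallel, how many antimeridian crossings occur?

Leg 1: -144.704° → +112.570°, shortest Δλ = -102.726° (west) — crosses 180°.
Leg 2: +112.570° → -78.465°, shortest Δλ = 168.965° (east) — crosses 180°.
Total crossings: 2.

2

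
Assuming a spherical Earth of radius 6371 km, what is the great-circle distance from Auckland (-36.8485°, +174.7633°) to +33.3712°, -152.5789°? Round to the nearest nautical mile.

4596 nmi

Δλ = -152.5789 − 174.7633 = -327.3422°; wrapped into (−180°, 180°]: 32.6578°.
Δφ = 33.3712 − -36.8485 = 70.2197°.
a = sin²(Δφ/2) + cos φ₁ · cos φ₂ · sin²(Δλ/2) = 0.383618.
c = 2·atan2(√a, √(1−a)) = 1.33588 rad → d = 6371·c ≈ 8510.88 km ≈ 4595.51 nmi.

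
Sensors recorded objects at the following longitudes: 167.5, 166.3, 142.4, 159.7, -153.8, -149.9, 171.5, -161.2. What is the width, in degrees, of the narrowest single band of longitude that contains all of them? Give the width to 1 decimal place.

67.7°

Sort the longitudes: -161.2°, -153.8°, -149.9°, +142.4°, +159.7°, +166.3°, +167.5°, +171.5°.
Eastward gaps between consecutive values (wrapping around): 7.4°, 3.9°, 292.3°, 17.3°, 6.6°, 1.2°, 4.0°, 27.3°.
Largest gap = 292.3° ⇒ minimal covering band is its complement: 360° − 292.3° = 67.7°.
Band runs from +142.4° eastward to -149.9°, crossing the antimeridian.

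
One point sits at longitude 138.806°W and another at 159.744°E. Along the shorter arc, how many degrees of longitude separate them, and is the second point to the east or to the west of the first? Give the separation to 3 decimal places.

61.450° west

Raw difference: 159.744 − -138.806 = 298.55°.
Normalise into (−180°, 180°]: 298.55° − 360° = -61.45°.
Negative ⇒ the second point lies to the west; separation 61.450°.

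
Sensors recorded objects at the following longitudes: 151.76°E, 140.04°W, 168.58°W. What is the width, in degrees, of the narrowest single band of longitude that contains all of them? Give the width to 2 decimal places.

68.20°

Sort the longitudes: -168.58°, -140.04°, +151.76°.
Eastward gaps between consecutive values (wrapping around): 28.54°, 291.80°, 39.66°.
Largest gap = 291.80° ⇒ minimal covering band is its complement: 360° − 291.80° = 68.20°.
Band runs from +151.76° eastward to -140.04°, crossing the antimeridian.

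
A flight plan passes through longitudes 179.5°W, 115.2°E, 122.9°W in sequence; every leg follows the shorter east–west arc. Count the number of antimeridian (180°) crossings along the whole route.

Leg 1: -179.5° → +115.2°, shortest Δλ = -65.3° (west) — crosses 180°.
Leg 2: +115.2° → -122.9°, shortest Δλ = 121.9° (east) — crosses 180°.
Total crossings: 2.

2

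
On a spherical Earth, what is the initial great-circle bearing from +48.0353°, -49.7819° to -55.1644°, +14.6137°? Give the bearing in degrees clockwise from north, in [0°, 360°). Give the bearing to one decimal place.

Δλ = 14.6137 − -49.7819 = 64.3956°.
θ = atan2( sin Δλ · cos φ₂ , cos φ₁ · sin φ₂ − sin φ₁ · cos φ₂ · cos Δλ )
  = atan2(0.51513, -0.73240) = 144.879° → normalised to [0°, 360°): 144.879°.

144.9°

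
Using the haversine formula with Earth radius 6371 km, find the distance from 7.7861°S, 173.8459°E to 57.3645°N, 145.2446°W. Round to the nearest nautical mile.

Δλ = -145.2446 − 173.8459 = -319.0905°; wrapped into (−180°, 180°]: 40.9095°.
Δφ = 57.3645 − -7.7861 = 65.1506°.
a = sin²(Δφ/2) + cos φ₁ · cos φ₂ · sin²(Δλ/2) = 0.355138.
c = 2·atan2(√a, √(1−a)) = 1.27686 rad → d = 6371·c ≈ 8134.86 km ≈ 4392.47 nmi.

4392 nmi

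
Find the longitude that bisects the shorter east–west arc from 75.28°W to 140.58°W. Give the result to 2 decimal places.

Signed shortest Δλ from -75.28° to -140.58° is -65.30°.
Midpoint longitude = -75.28° + (-65.30°)/2 = -75.28° − 32.65° = -107.93°.

107.93°W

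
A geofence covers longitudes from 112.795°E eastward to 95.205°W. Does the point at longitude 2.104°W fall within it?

Band width going east from +112.795° to -95.205°: ((-95.205 − 112.795) mod 360) = 152.000°.
Offset of -2.104° east of the west edge: ((-2.104 − 112.795) mod 360) = 245.101°.
245.101° > 152.000° ⇒ outside.

No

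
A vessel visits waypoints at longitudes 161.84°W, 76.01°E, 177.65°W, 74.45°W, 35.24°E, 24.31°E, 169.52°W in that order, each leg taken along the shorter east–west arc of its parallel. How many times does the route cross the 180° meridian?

3

Leg 1: -161.84° → +76.01°, shortest Δλ = -122.15° (west) — crosses 180°.
Leg 2: +76.01° → -177.65°, shortest Δλ = 106.34° (east) — crosses 180°.
Leg 3: -177.65° → -74.45°, shortest Δλ = 103.2° (east) — does not cross 180°.
Leg 4: -74.45° → +35.24°, shortest Δλ = 109.69° (east) — does not cross 180°.
Leg 5: +35.24° → +24.31°, shortest Δλ = -10.93° (west) — does not cross 180°.
Leg 6: +24.31° → -169.52°, shortest Δλ = 166.17° (east) — crosses 180°.
Total crossings: 3.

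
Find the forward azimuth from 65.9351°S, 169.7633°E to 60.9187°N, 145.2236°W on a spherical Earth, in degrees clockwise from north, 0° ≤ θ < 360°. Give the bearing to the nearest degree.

Δλ = -145.2236 − 169.7633 = -314.9869°; wrapped into (−180°, 180°]: 45.0131°.
θ = atan2( sin Δλ · cos φ₂ , cos φ₁ · sin φ₂ − sin φ₁ · cos φ₂ · cos Δλ )
  = atan2(0.34377, 0.67011) = 27.158° → normalised to [0°, 360°): 27.158°.

27°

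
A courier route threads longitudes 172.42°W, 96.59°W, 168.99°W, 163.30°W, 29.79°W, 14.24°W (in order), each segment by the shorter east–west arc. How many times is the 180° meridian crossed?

Leg 1: -172.42° → -96.59°, shortest Δλ = 75.83° (east) — does not cross 180°.
Leg 2: -96.59° → -168.99°, shortest Δλ = -72.4° (west) — does not cross 180°.
Leg 3: -168.99° → -163.30°, shortest Δλ = 5.69° (east) — does not cross 180°.
Leg 4: -163.30° → -29.79°, shortest Δλ = 133.51° (east) — does not cross 180°.
Leg 5: -29.79° → -14.24°, shortest Δλ = 15.55° (east) — does not cross 180°.
Total crossings: 0.

0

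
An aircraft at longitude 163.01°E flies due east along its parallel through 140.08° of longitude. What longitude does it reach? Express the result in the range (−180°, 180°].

56.91°W

Start at +163.01°; shift +140.08° → +303.09°.
+303.09° lies outside (−180°, 180°]; subtract 360° → -56.91°.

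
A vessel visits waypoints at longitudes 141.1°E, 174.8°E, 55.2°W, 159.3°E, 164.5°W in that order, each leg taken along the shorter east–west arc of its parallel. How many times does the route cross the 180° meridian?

Leg 1: +141.1° → +174.8°, shortest Δλ = 33.7° (east) — does not cross 180°.
Leg 2: +174.8° → -55.2°, shortest Δλ = 130.0° (east) — crosses 180°.
Leg 3: -55.2° → +159.3°, shortest Δλ = -145.5° (west) — crosses 180°.
Leg 4: +159.3° → -164.5°, shortest Δλ = 36.2° (east) — crosses 180°.
Total crossings: 3.

3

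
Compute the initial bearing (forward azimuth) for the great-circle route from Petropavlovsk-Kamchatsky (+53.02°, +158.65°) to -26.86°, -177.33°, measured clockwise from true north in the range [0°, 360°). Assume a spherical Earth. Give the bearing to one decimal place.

158.5°

Δλ = -177.33 − 158.65 = -335.98°; wrapped into (−180°, 180°]: 24.02°.
θ = atan2( sin Δλ · cos φ₂ , cos φ₁ · sin φ₂ − sin φ₁ · cos φ₂ · cos Δλ )
  = atan2(0.36314, -0.92273) = 158.518° → normalised to [0°, 360°): 158.518°.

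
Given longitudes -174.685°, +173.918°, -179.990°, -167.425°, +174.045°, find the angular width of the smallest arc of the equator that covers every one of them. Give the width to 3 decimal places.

Sort the longitudes: -179.990°, -174.685°, -167.425°, +173.918°, +174.045°.
Eastward gaps between consecutive values (wrapping around): 5.305°, 7.260°, 341.343°, 0.127°, 5.965°.
Largest gap = 341.343° ⇒ minimal covering band is its complement: 360° − 341.343° = 18.657°.
Band runs from +173.918° eastward to -167.425°, crossing the antimeridian.

18.657°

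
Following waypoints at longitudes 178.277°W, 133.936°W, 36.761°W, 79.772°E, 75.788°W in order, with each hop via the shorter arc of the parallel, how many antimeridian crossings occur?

Leg 1: -178.277° → -133.936°, shortest Δλ = 44.341° (east) — does not cross 180°.
Leg 2: -133.936° → -36.761°, shortest Δλ = 97.175° (east) — does not cross 180°.
Leg 3: -36.761° → +79.772°, shortest Δλ = 116.533° (east) — does not cross 180°.
Leg 4: +79.772° → -75.788°, shortest Δλ = -155.56° (west) — does not cross 180°.
Total crossings: 0.

0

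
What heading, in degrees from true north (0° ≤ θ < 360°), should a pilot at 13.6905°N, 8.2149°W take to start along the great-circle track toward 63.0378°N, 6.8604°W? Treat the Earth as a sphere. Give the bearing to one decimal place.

Δλ = -6.8604 − -8.2149 = 1.3545°.
θ = atan2( sin Δλ · cos φ₂ , cos φ₁ · sin φ₂ − sin φ₁ · cos φ₂ · cos Δλ )
  = atan2(0.01072, 0.75870) = 0.809° → normalised to [0°, 360°): 0.809°.

0.8°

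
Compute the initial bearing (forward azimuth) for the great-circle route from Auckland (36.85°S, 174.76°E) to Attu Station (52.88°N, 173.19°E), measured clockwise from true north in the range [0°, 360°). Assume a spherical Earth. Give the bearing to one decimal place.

Δλ = 173.19 − 174.76 = -1.57°.
θ = atan2( sin Δλ · cos φ₂ , cos φ₁ · sin φ₂ − sin φ₁ · cos φ₂ · cos Δλ )
  = atan2(-0.01653, 0.99985) = -0.947° → normalised to [0°, 360°): 359.053°.

359.1°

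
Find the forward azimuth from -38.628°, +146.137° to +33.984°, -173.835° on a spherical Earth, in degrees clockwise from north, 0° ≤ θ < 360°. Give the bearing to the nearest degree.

33°

Δλ = -173.835 − 146.137 = -319.972°; wrapped into (−180°, 180°]: 40.028°.
θ = atan2( sin Δλ · cos φ₂ , cos φ₁ · sin φ₂ − sin φ₁ · cos φ₂ · cos Δλ )
  = atan2(0.53331, 0.83304) = 32.627° → normalised to [0°, 360°): 32.627°.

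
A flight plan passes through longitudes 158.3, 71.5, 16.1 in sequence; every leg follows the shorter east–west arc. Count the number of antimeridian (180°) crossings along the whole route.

0

Leg 1: +158.3° → +71.5°, shortest Δλ = -86.8° (west) — does not cross 180°.
Leg 2: +71.5° → +16.1°, shortest Δλ = -55.4° (west) — does not cross 180°.
Total crossings: 0.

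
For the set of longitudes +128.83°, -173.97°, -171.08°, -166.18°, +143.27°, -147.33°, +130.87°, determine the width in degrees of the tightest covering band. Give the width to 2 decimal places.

83.84°

Sort the longitudes: -173.97°, -171.08°, -166.18°, -147.33°, +128.83°, +130.87°, +143.27°.
Eastward gaps between consecutive values (wrapping around): 2.89°, 4.90°, 18.85°, 276.16°, 2.04°, 12.40°, 42.76°.
Largest gap = 276.16° ⇒ minimal covering band is its complement: 360° − 276.16° = 83.84°.
Band runs from +128.83° eastward to -147.33°, crossing the antimeridian.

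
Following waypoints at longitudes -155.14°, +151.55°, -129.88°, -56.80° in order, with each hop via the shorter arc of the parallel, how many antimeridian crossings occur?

Leg 1: -155.14° → +151.55°, shortest Δλ = -53.31° (west) — crosses 180°.
Leg 2: +151.55° → -129.88°, shortest Δλ = 78.57° (east) — crosses 180°.
Leg 3: -129.88° → -56.80°, shortest Δλ = 73.08° (east) — does not cross 180°.
Total crossings: 2.

2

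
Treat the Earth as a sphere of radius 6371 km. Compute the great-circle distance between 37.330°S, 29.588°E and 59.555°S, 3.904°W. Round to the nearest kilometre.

3427 km

Δλ = -3.904 − 29.588 = -33.492°.
Δφ = -59.555 − -37.330 = -22.225°.
a = sin²(Δφ/2) + cos φ₁ · cos φ₂ · sin²(Δλ/2) = 0.070597.
c = 2·atan2(√a, √(1−a)) = 0.53786 rad → d = 6371·c ≈ 3426.71 km.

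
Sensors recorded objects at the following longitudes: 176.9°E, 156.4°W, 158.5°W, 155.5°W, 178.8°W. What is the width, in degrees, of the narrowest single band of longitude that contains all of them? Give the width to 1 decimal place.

27.6°

Sort the longitudes: -178.8°, -158.5°, -156.4°, -155.5°, +176.9°.
Eastward gaps between consecutive values (wrapping around): 20.3°, 2.1°, 0.9°, 332.4°, 4.3°.
Largest gap = 332.4° ⇒ minimal covering band is its complement: 360° − 332.4° = 27.6°.
Band runs from +176.9° eastward to -155.5°, crossing the antimeridian.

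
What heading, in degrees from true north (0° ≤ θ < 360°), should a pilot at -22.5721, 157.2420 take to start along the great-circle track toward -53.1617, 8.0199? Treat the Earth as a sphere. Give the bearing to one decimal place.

Δλ = 8.0199 − 157.2420 = -149.2221°.
θ = atan2( sin Δλ · cos φ₂ , cos φ₁ · sin φ₂ − sin φ₁ · cos φ₂ · cos Δλ )
  = atan2(-0.30680, -0.93675) = -161.865° → normalised to [0°, 360°): 198.135°.

198.1°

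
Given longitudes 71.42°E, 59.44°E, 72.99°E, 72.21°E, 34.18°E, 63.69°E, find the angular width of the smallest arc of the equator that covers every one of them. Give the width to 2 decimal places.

38.81°

Sort the longitudes: +34.18°, +59.44°, +63.69°, +71.42°, +72.21°, +72.99°.
Eastward gaps between consecutive values (wrapping around): 25.26°, 4.25°, 7.73°, 0.79°, 0.78°, 321.19°.
Largest gap = 321.19° ⇒ minimal covering band is its complement: 360° − 321.19° = 38.81°.
Band runs from +34.18° eastward to +72.99°.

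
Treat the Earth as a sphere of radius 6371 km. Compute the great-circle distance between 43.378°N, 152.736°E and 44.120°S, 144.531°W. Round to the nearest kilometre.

11546 km

Δλ = -144.531 − 152.736 = -297.267°; wrapped into (−180°, 180°]: 62.733°.
Δφ = -44.120 − 43.378 = -87.498°.
a = sin²(Δφ/2) + cos φ₁ · cos φ₂ · sin²(Δλ/2) = 0.619541.
c = 2·atan2(√a, √(1−a)) = 1.81222 rad → d = 6371·c ≈ 11545.63 km.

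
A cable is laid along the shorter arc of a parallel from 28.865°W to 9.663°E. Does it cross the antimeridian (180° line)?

Signed shortest Δλ = ((9.663 − -28.865 + 180) mod 360) − 180 = 38.528°.
Going east by 38.528° from -28.865° reaches +9.663° without touching 180°.

No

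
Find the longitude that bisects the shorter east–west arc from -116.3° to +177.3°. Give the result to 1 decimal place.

-149.5°

Signed shortest Δλ from -116.3° to +177.3° is -66.4°.
Midpoint longitude = -116.3° + (-66.4°)/2 = -116.3° − 33.2° = -149.5°.
(The naïve average (-116.3 + +177.3)/2 = 30.5° is on the wrong side of the globe.)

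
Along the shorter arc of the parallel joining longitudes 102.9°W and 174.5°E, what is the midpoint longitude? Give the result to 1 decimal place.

Signed shortest Δλ from -102.9° to +174.5° is -82.6°.
Midpoint longitude = -102.9° + (-82.6°)/2 = -102.9° − 41.3° = -144.2°.
(The naïve average (-102.9 + +174.5)/2 = 35.8° is on the wrong side of the globe.)

144.2°W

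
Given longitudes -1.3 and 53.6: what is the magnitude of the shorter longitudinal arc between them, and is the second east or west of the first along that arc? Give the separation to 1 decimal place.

Raw difference: 53.6 − -1.3 = 54.9°.
Normalise into (−180°, 180°]: 54.9° stays 54.9°.
Positive ⇒ the second point lies to the east; separation 54.9°.

54.9° east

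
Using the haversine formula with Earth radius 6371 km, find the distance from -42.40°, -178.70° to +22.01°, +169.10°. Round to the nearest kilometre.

Δλ = 169.10 − -178.70 = 347.80°; wrapped into (−180°, 180°]: -12.20°.
Δφ = 22.01 − -42.40 = 64.41°.
a = sin²(Δφ/2) + cos φ₁ · cos φ₂ · sin²(Δλ/2) = 0.291767.
c = 2·atan2(√a, √(1−a)) = 1.14124 rad → d = 6371·c ≈ 7270.85 km.

7271 km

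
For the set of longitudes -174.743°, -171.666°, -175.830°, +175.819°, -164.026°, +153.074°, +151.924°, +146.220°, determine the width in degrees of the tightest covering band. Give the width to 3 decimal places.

49.754°

Sort the longitudes: -175.830°, -174.743°, -171.666°, -164.026°, +146.220°, +151.924°, +153.074°, +175.819°.
Eastward gaps between consecutive values (wrapping around): 1.087°, 3.077°, 7.640°, 310.246°, 5.704°, 1.150°, 22.745°, 8.351°.
Largest gap = 310.246° ⇒ minimal covering band is its complement: 360° − 310.246° = 49.754°.
Band runs from +146.220° eastward to -164.026°, crossing the antimeridian.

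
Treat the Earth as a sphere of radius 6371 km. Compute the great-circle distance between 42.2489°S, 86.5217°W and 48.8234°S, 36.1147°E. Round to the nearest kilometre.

8442 km

Δλ = 36.1147 − -86.5217 = 122.6364°.
Δφ = -48.8234 − -42.2489 = -6.5745°.
a = sin²(Δφ/2) + cos φ₁ · cos φ₂ · sin²(Δλ/2) = 0.378382.
c = 2·atan2(√a, √(1−a)) = 1.32510 rad → d = 6371·c ≈ 8442.19 km.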